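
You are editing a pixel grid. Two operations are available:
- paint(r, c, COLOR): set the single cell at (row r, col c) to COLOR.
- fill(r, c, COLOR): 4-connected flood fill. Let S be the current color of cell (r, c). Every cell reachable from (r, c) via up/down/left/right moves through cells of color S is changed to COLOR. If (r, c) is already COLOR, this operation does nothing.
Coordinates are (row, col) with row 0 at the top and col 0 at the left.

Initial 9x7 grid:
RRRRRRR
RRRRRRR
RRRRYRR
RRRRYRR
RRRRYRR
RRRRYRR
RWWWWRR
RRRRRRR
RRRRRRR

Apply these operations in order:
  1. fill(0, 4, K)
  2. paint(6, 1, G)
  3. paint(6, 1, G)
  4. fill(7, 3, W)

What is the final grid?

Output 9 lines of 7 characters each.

After op 1 fill(0,4,K) [55 cells changed]:
KKKKKKK
KKKKKKK
KKKKYKK
KKKKYKK
KKKKYKK
KKKKYKK
KWWWWKK
KKKKKKK
KKKKKKK
After op 2 paint(6,1,G):
KKKKKKK
KKKKKKK
KKKKYKK
KKKKYKK
KKKKYKK
KKKKYKK
KGWWWKK
KKKKKKK
KKKKKKK
After op 3 paint(6,1,G):
KKKKKKK
KKKKKKK
KKKKYKK
KKKKYKK
KKKKYKK
KKKKYKK
KGWWWKK
KKKKKKK
KKKKKKK
After op 4 fill(7,3,W) [55 cells changed]:
WWWWWWW
WWWWWWW
WWWWYWW
WWWWYWW
WWWWYWW
WWWWYWW
WGWWWWW
WWWWWWW
WWWWWWW

Answer: WWWWWWW
WWWWWWW
WWWWYWW
WWWWYWW
WWWWYWW
WWWWYWW
WGWWWWW
WWWWWWW
WWWWWWW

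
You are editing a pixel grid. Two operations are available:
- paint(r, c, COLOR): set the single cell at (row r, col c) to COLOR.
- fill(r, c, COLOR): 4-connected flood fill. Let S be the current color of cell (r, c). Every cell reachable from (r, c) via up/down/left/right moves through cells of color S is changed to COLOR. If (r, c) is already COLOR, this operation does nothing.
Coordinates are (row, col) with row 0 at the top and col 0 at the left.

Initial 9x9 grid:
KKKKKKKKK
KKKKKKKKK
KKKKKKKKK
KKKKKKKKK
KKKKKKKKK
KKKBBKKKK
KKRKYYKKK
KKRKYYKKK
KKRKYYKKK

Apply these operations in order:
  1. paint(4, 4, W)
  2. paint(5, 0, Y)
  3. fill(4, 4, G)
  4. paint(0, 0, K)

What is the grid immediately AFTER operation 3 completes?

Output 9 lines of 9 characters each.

Answer: KKKKKKKKK
KKKKKKKKK
KKKKKKKKK
KKKKKKKKK
KKKKGKKKK
YKKBBKKKK
KKRKYYKKK
KKRKYYKKK
KKRKYYKKK

Derivation:
After op 1 paint(4,4,W):
KKKKKKKKK
KKKKKKKKK
KKKKKKKKK
KKKKKKKKK
KKKKWKKKK
KKKBBKKKK
KKRKYYKKK
KKRKYYKKK
KKRKYYKKK
After op 2 paint(5,0,Y):
KKKKKKKKK
KKKKKKKKK
KKKKKKKKK
KKKKKKKKK
KKKKWKKKK
YKKBBKKKK
KKRKYYKKK
KKRKYYKKK
KKRKYYKKK
After op 3 fill(4,4,G) [1 cells changed]:
KKKKKKKKK
KKKKKKKKK
KKKKKKKKK
KKKKKKKKK
KKKKGKKKK
YKKBBKKKK
KKRKYYKKK
KKRKYYKKK
KKRKYYKKK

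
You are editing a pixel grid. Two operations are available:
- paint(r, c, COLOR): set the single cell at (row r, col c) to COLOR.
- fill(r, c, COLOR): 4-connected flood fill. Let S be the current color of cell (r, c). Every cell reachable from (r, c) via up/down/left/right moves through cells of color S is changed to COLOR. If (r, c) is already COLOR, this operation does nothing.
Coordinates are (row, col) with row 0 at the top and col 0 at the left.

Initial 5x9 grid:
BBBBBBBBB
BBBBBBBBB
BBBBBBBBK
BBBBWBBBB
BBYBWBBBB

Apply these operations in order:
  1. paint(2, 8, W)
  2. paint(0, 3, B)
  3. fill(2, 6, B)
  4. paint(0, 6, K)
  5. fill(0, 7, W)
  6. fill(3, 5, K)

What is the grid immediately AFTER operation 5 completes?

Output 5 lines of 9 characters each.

Answer: WWWWWWKWW
WWWWWWWWW
WWWWWWWWW
WWWWWWWWW
WWYWWWWWW

Derivation:
After op 1 paint(2,8,W):
BBBBBBBBB
BBBBBBBBB
BBBBBBBBW
BBBBWBBBB
BBYBWBBBB
After op 2 paint(0,3,B):
BBBBBBBBB
BBBBBBBBB
BBBBBBBBW
BBBBWBBBB
BBYBWBBBB
After op 3 fill(2,6,B) [0 cells changed]:
BBBBBBBBB
BBBBBBBBB
BBBBBBBBW
BBBBWBBBB
BBYBWBBBB
After op 4 paint(0,6,K):
BBBBBBKBB
BBBBBBBBB
BBBBBBBBW
BBBBWBBBB
BBYBWBBBB
After op 5 fill(0,7,W) [40 cells changed]:
WWWWWWKWW
WWWWWWWWW
WWWWWWWWW
WWWWWWWWW
WWYWWWWWW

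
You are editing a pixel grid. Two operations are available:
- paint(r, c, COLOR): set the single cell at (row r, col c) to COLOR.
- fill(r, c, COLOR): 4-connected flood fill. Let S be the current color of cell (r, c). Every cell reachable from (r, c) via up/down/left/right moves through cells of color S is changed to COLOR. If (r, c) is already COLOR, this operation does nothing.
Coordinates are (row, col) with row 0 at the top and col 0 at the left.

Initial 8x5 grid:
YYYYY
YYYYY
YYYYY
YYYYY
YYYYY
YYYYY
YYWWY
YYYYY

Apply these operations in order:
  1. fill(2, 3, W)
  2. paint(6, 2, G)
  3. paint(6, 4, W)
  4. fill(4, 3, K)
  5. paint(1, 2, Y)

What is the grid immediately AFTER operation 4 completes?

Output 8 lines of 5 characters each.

After op 1 fill(2,3,W) [38 cells changed]:
WWWWW
WWWWW
WWWWW
WWWWW
WWWWW
WWWWW
WWWWW
WWWWW
After op 2 paint(6,2,G):
WWWWW
WWWWW
WWWWW
WWWWW
WWWWW
WWWWW
WWGWW
WWWWW
After op 3 paint(6,4,W):
WWWWW
WWWWW
WWWWW
WWWWW
WWWWW
WWWWW
WWGWW
WWWWW
After op 4 fill(4,3,K) [39 cells changed]:
KKKKK
KKKKK
KKKKK
KKKKK
KKKKK
KKKKK
KKGKK
KKKKK

Answer: KKKKK
KKKKK
KKKKK
KKKKK
KKKKK
KKKKK
KKGKK
KKKKK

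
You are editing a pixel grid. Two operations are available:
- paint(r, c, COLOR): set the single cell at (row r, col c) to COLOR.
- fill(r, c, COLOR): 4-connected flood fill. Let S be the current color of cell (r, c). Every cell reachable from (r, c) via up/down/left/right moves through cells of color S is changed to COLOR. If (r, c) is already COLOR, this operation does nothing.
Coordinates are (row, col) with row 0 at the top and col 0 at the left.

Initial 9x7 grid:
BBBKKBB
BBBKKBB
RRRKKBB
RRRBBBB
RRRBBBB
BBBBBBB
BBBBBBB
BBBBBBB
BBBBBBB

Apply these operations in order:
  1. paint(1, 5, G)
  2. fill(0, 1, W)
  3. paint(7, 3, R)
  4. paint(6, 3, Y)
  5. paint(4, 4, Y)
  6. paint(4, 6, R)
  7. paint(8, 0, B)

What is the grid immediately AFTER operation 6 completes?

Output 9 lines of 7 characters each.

After op 1 paint(1,5,G):
BBBKKBB
BBBKKGB
RRRKKBB
RRRBBBB
RRRBBBB
BBBBBBB
BBBBBBB
BBBBBBB
BBBBBBB
After op 2 fill(0,1,W) [6 cells changed]:
WWWKKBB
WWWKKGB
RRRKKBB
RRRBBBB
RRRBBBB
BBBBBBB
BBBBBBB
BBBBBBB
BBBBBBB
After op 3 paint(7,3,R):
WWWKKBB
WWWKKGB
RRRKKBB
RRRBBBB
RRRBBBB
BBBBBBB
BBBBBBB
BBBRBBB
BBBBBBB
After op 4 paint(6,3,Y):
WWWKKBB
WWWKKGB
RRRKKBB
RRRBBBB
RRRBBBB
BBBBBBB
BBBYBBB
BBBRBBB
BBBBBBB
After op 5 paint(4,4,Y):
WWWKKBB
WWWKKGB
RRRKKBB
RRRBBBB
RRRBYBB
BBBBBBB
BBBYBBB
BBBRBBB
BBBBBBB
After op 6 paint(4,6,R):
WWWKKBB
WWWKKGB
RRRKKBB
RRRBBBB
RRRBYBR
BBBBBBB
BBBYBBB
BBBRBBB
BBBBBBB

Answer: WWWKKBB
WWWKKGB
RRRKKBB
RRRBBBB
RRRBYBR
BBBBBBB
BBBYBBB
BBBRBBB
BBBBBBB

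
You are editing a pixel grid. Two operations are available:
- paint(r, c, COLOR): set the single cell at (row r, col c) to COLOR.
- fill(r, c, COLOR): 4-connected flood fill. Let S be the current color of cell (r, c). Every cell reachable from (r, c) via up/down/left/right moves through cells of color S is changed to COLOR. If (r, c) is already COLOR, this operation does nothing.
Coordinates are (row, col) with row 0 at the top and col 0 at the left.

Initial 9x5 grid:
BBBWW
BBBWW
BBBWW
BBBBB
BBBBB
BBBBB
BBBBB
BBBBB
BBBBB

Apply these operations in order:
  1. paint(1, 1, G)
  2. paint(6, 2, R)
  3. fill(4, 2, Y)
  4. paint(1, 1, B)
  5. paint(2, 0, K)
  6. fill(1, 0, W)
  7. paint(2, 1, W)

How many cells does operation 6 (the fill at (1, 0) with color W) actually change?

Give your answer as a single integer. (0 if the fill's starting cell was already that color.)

After op 1 paint(1,1,G):
BBBWW
BGBWW
BBBWW
BBBBB
BBBBB
BBBBB
BBBBB
BBBBB
BBBBB
After op 2 paint(6,2,R):
BBBWW
BGBWW
BBBWW
BBBBB
BBBBB
BBBBB
BBRBB
BBBBB
BBBBB
After op 3 fill(4,2,Y) [37 cells changed]:
YYYWW
YGYWW
YYYWW
YYYYY
YYYYY
YYYYY
YYRYY
YYYYY
YYYYY
After op 4 paint(1,1,B):
YYYWW
YBYWW
YYYWW
YYYYY
YYYYY
YYYYY
YYRYY
YYYYY
YYYYY
After op 5 paint(2,0,K):
YYYWW
YBYWW
KYYWW
YYYYY
YYYYY
YYYYY
YYRYY
YYYYY
YYYYY
After op 6 fill(1,0,W) [36 cells changed]:
WWWWW
WBWWW
KWWWW
WWWWW
WWWWW
WWWWW
WWRWW
WWWWW
WWWWW

Answer: 36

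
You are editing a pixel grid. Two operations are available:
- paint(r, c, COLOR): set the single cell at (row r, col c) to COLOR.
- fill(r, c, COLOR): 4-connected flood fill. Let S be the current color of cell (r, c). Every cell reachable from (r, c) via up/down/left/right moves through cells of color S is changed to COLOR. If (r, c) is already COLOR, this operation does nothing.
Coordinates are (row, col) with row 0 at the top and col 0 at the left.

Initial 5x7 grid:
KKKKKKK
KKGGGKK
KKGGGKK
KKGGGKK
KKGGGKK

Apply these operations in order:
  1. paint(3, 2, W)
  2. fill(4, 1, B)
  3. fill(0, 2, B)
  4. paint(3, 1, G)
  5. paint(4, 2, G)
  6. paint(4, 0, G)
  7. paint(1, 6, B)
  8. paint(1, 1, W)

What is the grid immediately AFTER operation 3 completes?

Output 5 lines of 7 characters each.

Answer: BBBBBBB
BBGGGBB
BBGGGBB
BBWGGBB
BBGGGBB

Derivation:
After op 1 paint(3,2,W):
KKKKKKK
KKGGGKK
KKGGGKK
KKWGGKK
KKGGGKK
After op 2 fill(4,1,B) [23 cells changed]:
BBBBBBB
BBGGGBB
BBGGGBB
BBWGGBB
BBGGGBB
After op 3 fill(0,2,B) [0 cells changed]:
BBBBBBB
BBGGGBB
BBGGGBB
BBWGGBB
BBGGGBB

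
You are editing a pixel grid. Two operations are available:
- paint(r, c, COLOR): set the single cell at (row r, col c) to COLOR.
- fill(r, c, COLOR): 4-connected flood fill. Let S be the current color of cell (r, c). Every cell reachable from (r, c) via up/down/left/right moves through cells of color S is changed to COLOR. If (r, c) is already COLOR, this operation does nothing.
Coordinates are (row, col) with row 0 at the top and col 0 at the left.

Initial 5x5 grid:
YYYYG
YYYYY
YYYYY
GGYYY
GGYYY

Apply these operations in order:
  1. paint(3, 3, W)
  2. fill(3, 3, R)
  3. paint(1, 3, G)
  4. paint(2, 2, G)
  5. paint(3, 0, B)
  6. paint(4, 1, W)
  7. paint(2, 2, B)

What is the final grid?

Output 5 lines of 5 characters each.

After op 1 paint(3,3,W):
YYYYG
YYYYY
YYYYY
GGYWY
GGYYY
After op 2 fill(3,3,R) [1 cells changed]:
YYYYG
YYYYY
YYYYY
GGYRY
GGYYY
After op 3 paint(1,3,G):
YYYYG
YYYGY
YYYYY
GGYRY
GGYYY
After op 4 paint(2,2,G):
YYYYG
YYYGY
YYGYY
GGYRY
GGYYY
After op 5 paint(3,0,B):
YYYYG
YYYGY
YYGYY
BGYRY
GGYYY
After op 6 paint(4,1,W):
YYYYG
YYYGY
YYGYY
BGYRY
GWYYY
After op 7 paint(2,2,B):
YYYYG
YYYGY
YYBYY
BGYRY
GWYYY

Answer: YYYYG
YYYGY
YYBYY
BGYRY
GWYYY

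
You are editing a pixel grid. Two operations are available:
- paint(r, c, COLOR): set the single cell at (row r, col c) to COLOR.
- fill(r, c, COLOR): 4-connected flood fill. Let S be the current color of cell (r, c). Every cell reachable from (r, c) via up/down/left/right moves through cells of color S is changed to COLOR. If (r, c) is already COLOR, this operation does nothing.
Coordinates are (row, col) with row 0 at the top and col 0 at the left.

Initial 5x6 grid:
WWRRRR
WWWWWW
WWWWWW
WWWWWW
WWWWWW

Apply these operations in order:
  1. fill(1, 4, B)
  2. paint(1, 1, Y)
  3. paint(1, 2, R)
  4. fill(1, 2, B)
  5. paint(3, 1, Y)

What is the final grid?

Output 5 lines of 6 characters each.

After op 1 fill(1,4,B) [26 cells changed]:
BBRRRR
BBBBBB
BBBBBB
BBBBBB
BBBBBB
After op 2 paint(1,1,Y):
BBRRRR
BYBBBB
BBBBBB
BBBBBB
BBBBBB
After op 3 paint(1,2,R):
BBRRRR
BYRBBB
BBBBBB
BBBBBB
BBBBBB
After op 4 fill(1,2,B) [5 cells changed]:
BBBBBB
BYBBBB
BBBBBB
BBBBBB
BBBBBB
After op 5 paint(3,1,Y):
BBBBBB
BYBBBB
BBBBBB
BYBBBB
BBBBBB

Answer: BBBBBB
BYBBBB
BBBBBB
BYBBBB
BBBBBB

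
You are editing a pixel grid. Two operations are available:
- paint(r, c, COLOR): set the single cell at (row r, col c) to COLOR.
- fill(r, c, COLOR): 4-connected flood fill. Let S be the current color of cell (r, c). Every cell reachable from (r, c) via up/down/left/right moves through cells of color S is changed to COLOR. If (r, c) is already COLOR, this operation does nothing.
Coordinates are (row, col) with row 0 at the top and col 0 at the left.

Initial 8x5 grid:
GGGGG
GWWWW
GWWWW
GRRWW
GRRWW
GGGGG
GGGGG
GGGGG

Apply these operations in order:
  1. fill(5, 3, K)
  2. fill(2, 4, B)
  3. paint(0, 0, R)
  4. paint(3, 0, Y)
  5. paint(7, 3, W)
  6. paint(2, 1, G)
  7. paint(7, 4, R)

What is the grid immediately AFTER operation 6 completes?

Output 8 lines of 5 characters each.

Answer: RKKKK
KBBBB
KGBBB
YRRBB
KRRBB
KKKKK
KKKKK
KKKWK

Derivation:
After op 1 fill(5,3,K) [24 cells changed]:
KKKKK
KWWWW
KWWWW
KRRWW
KRRWW
KKKKK
KKKKK
KKKKK
After op 2 fill(2,4,B) [12 cells changed]:
KKKKK
KBBBB
KBBBB
KRRBB
KRRBB
KKKKK
KKKKK
KKKKK
After op 3 paint(0,0,R):
RKKKK
KBBBB
KBBBB
KRRBB
KRRBB
KKKKK
KKKKK
KKKKK
After op 4 paint(3,0,Y):
RKKKK
KBBBB
KBBBB
YRRBB
KRRBB
KKKKK
KKKKK
KKKKK
After op 5 paint(7,3,W):
RKKKK
KBBBB
KBBBB
YRRBB
KRRBB
KKKKK
KKKKK
KKKWK
After op 6 paint(2,1,G):
RKKKK
KBBBB
KGBBB
YRRBB
KRRBB
KKKKK
KKKKK
KKKWK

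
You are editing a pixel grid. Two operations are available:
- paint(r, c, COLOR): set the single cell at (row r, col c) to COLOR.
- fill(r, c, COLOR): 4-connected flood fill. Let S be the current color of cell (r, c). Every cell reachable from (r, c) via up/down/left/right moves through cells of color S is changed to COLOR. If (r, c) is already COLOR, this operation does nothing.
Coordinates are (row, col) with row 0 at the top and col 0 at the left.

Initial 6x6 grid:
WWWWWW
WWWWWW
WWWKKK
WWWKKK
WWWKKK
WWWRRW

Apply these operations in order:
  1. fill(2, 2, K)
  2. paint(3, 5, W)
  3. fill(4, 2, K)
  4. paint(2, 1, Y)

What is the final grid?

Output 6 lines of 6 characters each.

After op 1 fill(2,2,K) [24 cells changed]:
KKKKKK
KKKKKK
KKKKKK
KKKKKK
KKKKKK
KKKRRW
After op 2 paint(3,5,W):
KKKKKK
KKKKKK
KKKKKK
KKKKKW
KKKKKK
KKKRRW
After op 3 fill(4,2,K) [0 cells changed]:
KKKKKK
KKKKKK
KKKKKK
KKKKKW
KKKKKK
KKKRRW
After op 4 paint(2,1,Y):
KKKKKK
KKKKKK
KYKKKK
KKKKKW
KKKKKK
KKKRRW

Answer: KKKKKK
KKKKKK
KYKKKK
KKKKKW
KKKKKK
KKKRRW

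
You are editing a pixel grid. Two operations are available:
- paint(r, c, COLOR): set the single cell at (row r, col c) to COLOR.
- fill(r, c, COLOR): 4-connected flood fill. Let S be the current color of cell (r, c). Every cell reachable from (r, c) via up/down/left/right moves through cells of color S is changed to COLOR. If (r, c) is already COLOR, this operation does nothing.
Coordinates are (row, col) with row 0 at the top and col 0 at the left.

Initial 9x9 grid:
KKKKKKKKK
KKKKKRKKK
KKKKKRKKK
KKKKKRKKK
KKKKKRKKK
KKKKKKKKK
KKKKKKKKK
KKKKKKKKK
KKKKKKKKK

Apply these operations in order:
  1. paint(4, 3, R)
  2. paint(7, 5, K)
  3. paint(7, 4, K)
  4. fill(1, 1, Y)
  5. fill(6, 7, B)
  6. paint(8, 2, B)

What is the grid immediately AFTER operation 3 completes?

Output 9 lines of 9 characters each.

After op 1 paint(4,3,R):
KKKKKKKKK
KKKKKRKKK
KKKKKRKKK
KKKKKRKKK
KKKRKRKKK
KKKKKKKKK
KKKKKKKKK
KKKKKKKKK
KKKKKKKKK
After op 2 paint(7,5,K):
KKKKKKKKK
KKKKKRKKK
KKKKKRKKK
KKKKKRKKK
KKKRKRKKK
KKKKKKKKK
KKKKKKKKK
KKKKKKKKK
KKKKKKKKK
After op 3 paint(7,4,K):
KKKKKKKKK
KKKKKRKKK
KKKKKRKKK
KKKKKRKKK
KKKRKRKKK
KKKKKKKKK
KKKKKKKKK
KKKKKKKKK
KKKKKKKKK

Answer: KKKKKKKKK
KKKKKRKKK
KKKKKRKKK
KKKKKRKKK
KKKRKRKKK
KKKKKKKKK
KKKKKKKKK
KKKKKKKKK
KKKKKKKKK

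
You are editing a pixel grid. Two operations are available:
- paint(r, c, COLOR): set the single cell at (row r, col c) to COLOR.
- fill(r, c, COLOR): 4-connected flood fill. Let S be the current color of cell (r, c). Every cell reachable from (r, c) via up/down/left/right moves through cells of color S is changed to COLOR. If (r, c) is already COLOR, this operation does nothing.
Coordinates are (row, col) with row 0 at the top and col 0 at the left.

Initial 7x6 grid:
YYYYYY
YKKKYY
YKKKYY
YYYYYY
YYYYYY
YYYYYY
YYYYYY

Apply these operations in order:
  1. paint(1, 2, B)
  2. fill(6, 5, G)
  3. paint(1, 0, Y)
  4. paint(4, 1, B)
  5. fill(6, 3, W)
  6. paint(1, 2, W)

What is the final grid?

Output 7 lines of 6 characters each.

After op 1 paint(1,2,B):
YYYYYY
YKBKYY
YKKKYY
YYYYYY
YYYYYY
YYYYYY
YYYYYY
After op 2 fill(6,5,G) [36 cells changed]:
GGGGGG
GKBKGG
GKKKGG
GGGGGG
GGGGGG
GGGGGG
GGGGGG
After op 3 paint(1,0,Y):
GGGGGG
YKBKGG
GKKKGG
GGGGGG
GGGGGG
GGGGGG
GGGGGG
After op 4 paint(4,1,B):
GGGGGG
YKBKGG
GKKKGG
GGGGGG
GBGGGG
GGGGGG
GGGGGG
After op 5 fill(6,3,W) [34 cells changed]:
WWWWWW
YKBKWW
WKKKWW
WWWWWW
WBWWWW
WWWWWW
WWWWWW
After op 6 paint(1,2,W):
WWWWWW
YKWKWW
WKKKWW
WWWWWW
WBWWWW
WWWWWW
WWWWWW

Answer: WWWWWW
YKWKWW
WKKKWW
WWWWWW
WBWWWW
WWWWWW
WWWWWW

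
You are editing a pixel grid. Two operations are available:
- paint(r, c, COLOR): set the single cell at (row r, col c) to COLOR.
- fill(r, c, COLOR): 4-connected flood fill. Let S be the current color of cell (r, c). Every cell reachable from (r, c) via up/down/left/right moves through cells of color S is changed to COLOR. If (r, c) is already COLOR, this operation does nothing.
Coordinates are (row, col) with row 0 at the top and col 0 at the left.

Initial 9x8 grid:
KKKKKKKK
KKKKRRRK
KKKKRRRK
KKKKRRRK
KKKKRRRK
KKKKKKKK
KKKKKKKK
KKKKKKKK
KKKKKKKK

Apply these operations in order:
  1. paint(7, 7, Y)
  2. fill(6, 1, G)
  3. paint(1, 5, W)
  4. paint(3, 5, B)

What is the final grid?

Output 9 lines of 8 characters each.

Answer: GGGGGGGG
GGGGRWRG
GGGGRRRG
GGGGRBRG
GGGGRRRG
GGGGGGGG
GGGGGGGG
GGGGGGGY
GGGGGGGG

Derivation:
After op 1 paint(7,7,Y):
KKKKKKKK
KKKKRRRK
KKKKRRRK
KKKKRRRK
KKKKRRRK
KKKKKKKK
KKKKKKKK
KKKKKKKY
KKKKKKKK
After op 2 fill(6,1,G) [59 cells changed]:
GGGGGGGG
GGGGRRRG
GGGGRRRG
GGGGRRRG
GGGGRRRG
GGGGGGGG
GGGGGGGG
GGGGGGGY
GGGGGGGG
After op 3 paint(1,5,W):
GGGGGGGG
GGGGRWRG
GGGGRRRG
GGGGRRRG
GGGGRRRG
GGGGGGGG
GGGGGGGG
GGGGGGGY
GGGGGGGG
After op 4 paint(3,5,B):
GGGGGGGG
GGGGRWRG
GGGGRRRG
GGGGRBRG
GGGGRRRG
GGGGGGGG
GGGGGGGG
GGGGGGGY
GGGGGGGG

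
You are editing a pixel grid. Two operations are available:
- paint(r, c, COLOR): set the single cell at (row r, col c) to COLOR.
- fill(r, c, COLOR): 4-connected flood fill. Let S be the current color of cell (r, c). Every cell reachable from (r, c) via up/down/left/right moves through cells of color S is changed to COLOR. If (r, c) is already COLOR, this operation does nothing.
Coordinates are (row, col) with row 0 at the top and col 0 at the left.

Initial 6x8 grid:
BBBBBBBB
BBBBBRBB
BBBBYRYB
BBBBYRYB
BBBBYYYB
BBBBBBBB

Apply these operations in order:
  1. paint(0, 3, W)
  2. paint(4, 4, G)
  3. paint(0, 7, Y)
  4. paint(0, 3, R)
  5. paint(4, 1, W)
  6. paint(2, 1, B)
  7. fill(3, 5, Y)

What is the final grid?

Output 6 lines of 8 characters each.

Answer: BBBRBBBY
BBBBBYBB
BBBBYYYB
BBBBYYYB
BWBBGYYB
BBBBBBBB

Derivation:
After op 1 paint(0,3,W):
BBBWBBBB
BBBBBRBB
BBBBYRYB
BBBBYRYB
BBBBYYYB
BBBBBBBB
After op 2 paint(4,4,G):
BBBWBBBB
BBBBBRBB
BBBBYRYB
BBBBYRYB
BBBBGYYB
BBBBBBBB
After op 3 paint(0,7,Y):
BBBWBBBY
BBBBBRBB
BBBBYRYB
BBBBYRYB
BBBBGYYB
BBBBBBBB
After op 4 paint(0,3,R):
BBBRBBBY
BBBBBRBB
BBBBYRYB
BBBBYRYB
BBBBGYYB
BBBBBBBB
After op 5 paint(4,1,W):
BBBRBBBY
BBBBBRBB
BBBBYRYB
BBBBYRYB
BWBBGYYB
BBBBBBBB
After op 6 paint(2,1,B):
BBBRBBBY
BBBBBRBB
BBBBYRYB
BBBBYRYB
BWBBGYYB
BBBBBBBB
After op 7 fill(3,5,Y) [3 cells changed]:
BBBRBBBY
BBBBBYBB
BBBBYYYB
BBBBYYYB
BWBBGYYB
BBBBBBBB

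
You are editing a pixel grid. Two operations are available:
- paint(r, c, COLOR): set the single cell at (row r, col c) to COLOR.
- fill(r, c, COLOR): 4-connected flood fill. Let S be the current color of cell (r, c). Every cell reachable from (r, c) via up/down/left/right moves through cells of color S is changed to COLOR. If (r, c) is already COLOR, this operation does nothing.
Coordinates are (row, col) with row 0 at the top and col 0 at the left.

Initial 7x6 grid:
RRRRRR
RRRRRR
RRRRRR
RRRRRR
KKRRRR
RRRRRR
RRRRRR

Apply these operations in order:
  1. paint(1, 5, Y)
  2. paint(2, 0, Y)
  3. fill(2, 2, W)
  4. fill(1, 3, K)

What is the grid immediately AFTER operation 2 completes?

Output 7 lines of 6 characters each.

Answer: RRRRRR
RRRRRY
YRRRRR
RRRRRR
KKRRRR
RRRRRR
RRRRRR

Derivation:
After op 1 paint(1,5,Y):
RRRRRR
RRRRRY
RRRRRR
RRRRRR
KKRRRR
RRRRRR
RRRRRR
After op 2 paint(2,0,Y):
RRRRRR
RRRRRY
YRRRRR
RRRRRR
KKRRRR
RRRRRR
RRRRRR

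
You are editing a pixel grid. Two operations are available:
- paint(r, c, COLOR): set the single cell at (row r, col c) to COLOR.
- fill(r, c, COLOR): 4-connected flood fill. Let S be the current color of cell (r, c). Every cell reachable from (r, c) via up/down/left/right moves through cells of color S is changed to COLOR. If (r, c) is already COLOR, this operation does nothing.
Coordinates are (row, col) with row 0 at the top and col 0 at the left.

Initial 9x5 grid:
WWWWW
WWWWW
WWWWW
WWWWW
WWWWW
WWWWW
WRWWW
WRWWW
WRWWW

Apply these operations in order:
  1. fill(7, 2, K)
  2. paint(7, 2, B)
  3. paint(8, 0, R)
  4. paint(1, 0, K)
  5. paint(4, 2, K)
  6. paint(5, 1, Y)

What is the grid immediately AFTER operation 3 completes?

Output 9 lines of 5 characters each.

Answer: KKKKK
KKKKK
KKKKK
KKKKK
KKKKK
KKKKK
KRKKK
KRBKK
RRKKK

Derivation:
After op 1 fill(7,2,K) [42 cells changed]:
KKKKK
KKKKK
KKKKK
KKKKK
KKKKK
KKKKK
KRKKK
KRKKK
KRKKK
After op 2 paint(7,2,B):
KKKKK
KKKKK
KKKKK
KKKKK
KKKKK
KKKKK
KRKKK
KRBKK
KRKKK
After op 3 paint(8,0,R):
KKKKK
KKKKK
KKKKK
KKKKK
KKKKK
KKKKK
KRKKK
KRBKK
RRKKK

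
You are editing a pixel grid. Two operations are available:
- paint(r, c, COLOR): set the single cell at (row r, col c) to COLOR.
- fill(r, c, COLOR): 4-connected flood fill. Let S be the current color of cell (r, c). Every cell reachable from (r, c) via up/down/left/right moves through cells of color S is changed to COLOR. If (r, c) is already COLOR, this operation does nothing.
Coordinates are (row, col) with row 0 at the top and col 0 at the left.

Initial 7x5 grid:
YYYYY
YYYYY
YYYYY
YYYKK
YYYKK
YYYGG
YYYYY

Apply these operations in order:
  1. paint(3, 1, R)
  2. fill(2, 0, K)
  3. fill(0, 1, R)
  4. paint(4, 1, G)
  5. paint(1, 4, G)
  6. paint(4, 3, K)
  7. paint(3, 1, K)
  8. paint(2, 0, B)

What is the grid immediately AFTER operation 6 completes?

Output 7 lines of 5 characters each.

Answer: RRRRR
RRRRG
RRRRR
RRRRR
RGRKR
RRRGG
RRRRR

Derivation:
After op 1 paint(3,1,R):
YYYYY
YYYYY
YYYYY
YRYKK
YYYKK
YYYGG
YYYYY
After op 2 fill(2,0,K) [28 cells changed]:
KKKKK
KKKKK
KKKKK
KRKKK
KKKKK
KKKGG
KKKKK
After op 3 fill(0,1,R) [32 cells changed]:
RRRRR
RRRRR
RRRRR
RRRRR
RRRRR
RRRGG
RRRRR
After op 4 paint(4,1,G):
RRRRR
RRRRR
RRRRR
RRRRR
RGRRR
RRRGG
RRRRR
After op 5 paint(1,4,G):
RRRRR
RRRRG
RRRRR
RRRRR
RGRRR
RRRGG
RRRRR
After op 6 paint(4,3,K):
RRRRR
RRRRG
RRRRR
RRRRR
RGRKR
RRRGG
RRRRR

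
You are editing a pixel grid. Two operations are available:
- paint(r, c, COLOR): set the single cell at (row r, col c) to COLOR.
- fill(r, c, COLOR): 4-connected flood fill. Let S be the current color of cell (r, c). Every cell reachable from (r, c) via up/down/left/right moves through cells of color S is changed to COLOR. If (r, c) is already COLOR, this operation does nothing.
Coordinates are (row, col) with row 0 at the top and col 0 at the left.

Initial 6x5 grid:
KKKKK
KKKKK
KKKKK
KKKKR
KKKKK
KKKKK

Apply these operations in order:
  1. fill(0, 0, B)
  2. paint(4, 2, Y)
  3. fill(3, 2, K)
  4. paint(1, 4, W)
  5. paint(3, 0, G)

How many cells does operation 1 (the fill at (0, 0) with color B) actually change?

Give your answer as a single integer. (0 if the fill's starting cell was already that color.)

After op 1 fill(0,0,B) [29 cells changed]:
BBBBB
BBBBB
BBBBB
BBBBR
BBBBB
BBBBB

Answer: 29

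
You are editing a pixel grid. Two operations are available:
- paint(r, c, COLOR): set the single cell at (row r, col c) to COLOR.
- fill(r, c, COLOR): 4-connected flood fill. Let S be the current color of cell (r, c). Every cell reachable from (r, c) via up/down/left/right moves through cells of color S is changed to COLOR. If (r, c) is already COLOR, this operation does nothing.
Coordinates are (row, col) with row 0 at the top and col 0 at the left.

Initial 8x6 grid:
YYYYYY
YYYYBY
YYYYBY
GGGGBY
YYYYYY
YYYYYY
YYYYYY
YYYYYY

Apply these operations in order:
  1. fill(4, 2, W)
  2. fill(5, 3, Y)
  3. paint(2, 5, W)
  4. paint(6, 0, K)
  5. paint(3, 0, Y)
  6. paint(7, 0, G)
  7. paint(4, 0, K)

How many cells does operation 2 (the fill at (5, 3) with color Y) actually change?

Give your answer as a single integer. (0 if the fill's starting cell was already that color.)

Answer: 41

Derivation:
After op 1 fill(4,2,W) [41 cells changed]:
WWWWWW
WWWWBW
WWWWBW
GGGGBW
WWWWWW
WWWWWW
WWWWWW
WWWWWW
After op 2 fill(5,3,Y) [41 cells changed]:
YYYYYY
YYYYBY
YYYYBY
GGGGBY
YYYYYY
YYYYYY
YYYYYY
YYYYYY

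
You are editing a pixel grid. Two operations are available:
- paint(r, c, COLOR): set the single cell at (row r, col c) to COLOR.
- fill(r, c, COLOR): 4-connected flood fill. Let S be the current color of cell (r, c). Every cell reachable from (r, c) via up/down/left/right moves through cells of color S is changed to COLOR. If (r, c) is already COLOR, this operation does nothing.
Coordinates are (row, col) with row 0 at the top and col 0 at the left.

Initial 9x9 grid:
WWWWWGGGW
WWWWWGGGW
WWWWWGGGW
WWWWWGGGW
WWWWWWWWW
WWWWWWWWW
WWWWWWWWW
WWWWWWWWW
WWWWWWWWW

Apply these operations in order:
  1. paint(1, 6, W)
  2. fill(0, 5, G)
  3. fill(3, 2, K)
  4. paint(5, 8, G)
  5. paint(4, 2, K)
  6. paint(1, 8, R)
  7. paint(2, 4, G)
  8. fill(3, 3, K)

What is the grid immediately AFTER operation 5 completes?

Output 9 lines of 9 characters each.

After op 1 paint(1,6,W):
WWWWWGGGW
WWWWWGWGW
WWWWWGGGW
WWWWWGGGW
WWWWWWWWW
WWWWWWWWW
WWWWWWWWW
WWWWWWWWW
WWWWWWWWW
After op 2 fill(0,5,G) [0 cells changed]:
WWWWWGGGW
WWWWWGWGW
WWWWWGGGW
WWWWWGGGW
WWWWWWWWW
WWWWWWWWW
WWWWWWWWW
WWWWWWWWW
WWWWWWWWW
After op 3 fill(3,2,K) [69 cells changed]:
KKKKKGGGK
KKKKKGWGK
KKKKKGGGK
KKKKKGGGK
KKKKKKKKK
KKKKKKKKK
KKKKKKKKK
KKKKKKKKK
KKKKKKKKK
After op 4 paint(5,8,G):
KKKKKGGGK
KKKKKGWGK
KKKKKGGGK
KKKKKGGGK
KKKKKKKKK
KKKKKKKKG
KKKKKKKKK
KKKKKKKKK
KKKKKKKKK
After op 5 paint(4,2,K):
KKKKKGGGK
KKKKKGWGK
KKKKKGGGK
KKKKKGGGK
KKKKKKKKK
KKKKKKKKG
KKKKKKKKK
KKKKKKKKK
KKKKKKKKK

Answer: KKKKKGGGK
KKKKKGWGK
KKKKKGGGK
KKKKKGGGK
KKKKKKKKK
KKKKKKKKG
KKKKKKKKK
KKKKKKKKK
KKKKKKKKK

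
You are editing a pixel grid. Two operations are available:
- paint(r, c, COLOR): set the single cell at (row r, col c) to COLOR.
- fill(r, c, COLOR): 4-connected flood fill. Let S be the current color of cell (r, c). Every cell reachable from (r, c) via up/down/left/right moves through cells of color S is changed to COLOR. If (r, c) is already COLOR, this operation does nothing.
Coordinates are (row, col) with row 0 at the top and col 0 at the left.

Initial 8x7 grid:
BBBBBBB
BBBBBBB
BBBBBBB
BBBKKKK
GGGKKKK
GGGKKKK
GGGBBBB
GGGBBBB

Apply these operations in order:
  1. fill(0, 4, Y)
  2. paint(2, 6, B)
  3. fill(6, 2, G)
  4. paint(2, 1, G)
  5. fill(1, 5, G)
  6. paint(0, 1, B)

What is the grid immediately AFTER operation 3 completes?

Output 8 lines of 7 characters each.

Answer: YYYYYYY
YYYYYYY
YYYYYYB
YYYKKKK
GGGKKKK
GGGKKKK
GGGBBBB
GGGBBBB

Derivation:
After op 1 fill(0,4,Y) [24 cells changed]:
YYYYYYY
YYYYYYY
YYYYYYY
YYYKKKK
GGGKKKK
GGGKKKK
GGGBBBB
GGGBBBB
After op 2 paint(2,6,B):
YYYYYYY
YYYYYYY
YYYYYYB
YYYKKKK
GGGKKKK
GGGKKKK
GGGBBBB
GGGBBBB
After op 3 fill(6,2,G) [0 cells changed]:
YYYYYYY
YYYYYYY
YYYYYYB
YYYKKKK
GGGKKKK
GGGKKKK
GGGBBBB
GGGBBBB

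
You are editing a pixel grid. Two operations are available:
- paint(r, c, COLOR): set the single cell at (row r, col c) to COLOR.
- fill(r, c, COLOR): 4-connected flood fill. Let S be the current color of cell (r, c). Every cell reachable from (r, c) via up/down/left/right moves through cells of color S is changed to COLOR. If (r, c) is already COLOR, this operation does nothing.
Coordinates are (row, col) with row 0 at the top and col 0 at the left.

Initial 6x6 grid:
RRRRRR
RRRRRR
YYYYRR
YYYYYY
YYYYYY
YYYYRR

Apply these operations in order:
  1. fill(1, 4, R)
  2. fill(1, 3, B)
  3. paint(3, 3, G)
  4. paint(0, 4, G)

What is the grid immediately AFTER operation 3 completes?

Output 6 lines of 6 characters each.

After op 1 fill(1,4,R) [0 cells changed]:
RRRRRR
RRRRRR
YYYYRR
YYYYYY
YYYYYY
YYYYRR
After op 2 fill(1,3,B) [14 cells changed]:
BBBBBB
BBBBBB
YYYYBB
YYYYYY
YYYYYY
YYYYRR
After op 3 paint(3,3,G):
BBBBBB
BBBBBB
YYYYBB
YYYGYY
YYYYYY
YYYYRR

Answer: BBBBBB
BBBBBB
YYYYBB
YYYGYY
YYYYYY
YYYYRR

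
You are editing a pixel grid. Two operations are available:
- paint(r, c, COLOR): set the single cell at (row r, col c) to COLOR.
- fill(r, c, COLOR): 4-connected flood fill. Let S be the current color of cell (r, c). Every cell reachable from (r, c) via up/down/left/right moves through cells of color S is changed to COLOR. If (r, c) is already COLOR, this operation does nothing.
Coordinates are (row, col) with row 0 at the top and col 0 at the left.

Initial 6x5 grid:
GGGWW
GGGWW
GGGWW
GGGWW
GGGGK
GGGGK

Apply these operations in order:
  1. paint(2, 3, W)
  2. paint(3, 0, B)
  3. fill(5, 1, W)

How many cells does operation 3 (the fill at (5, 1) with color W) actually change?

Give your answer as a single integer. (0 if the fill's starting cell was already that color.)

After op 1 paint(2,3,W):
GGGWW
GGGWW
GGGWW
GGGWW
GGGGK
GGGGK
After op 2 paint(3,0,B):
GGGWW
GGGWW
GGGWW
BGGWW
GGGGK
GGGGK
After op 3 fill(5,1,W) [19 cells changed]:
WWWWW
WWWWW
WWWWW
BWWWW
WWWWK
WWWWK

Answer: 19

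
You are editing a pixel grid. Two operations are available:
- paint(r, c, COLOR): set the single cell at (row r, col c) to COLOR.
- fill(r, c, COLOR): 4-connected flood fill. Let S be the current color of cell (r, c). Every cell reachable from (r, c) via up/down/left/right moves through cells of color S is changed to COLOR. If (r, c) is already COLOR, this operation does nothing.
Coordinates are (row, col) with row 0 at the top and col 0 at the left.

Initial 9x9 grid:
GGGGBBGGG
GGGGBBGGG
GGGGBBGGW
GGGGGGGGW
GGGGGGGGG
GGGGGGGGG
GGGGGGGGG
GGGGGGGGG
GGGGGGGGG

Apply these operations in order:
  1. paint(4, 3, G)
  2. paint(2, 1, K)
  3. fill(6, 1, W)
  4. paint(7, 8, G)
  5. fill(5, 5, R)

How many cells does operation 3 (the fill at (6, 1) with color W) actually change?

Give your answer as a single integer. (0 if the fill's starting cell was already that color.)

Answer: 72

Derivation:
After op 1 paint(4,3,G):
GGGGBBGGG
GGGGBBGGG
GGGGBBGGW
GGGGGGGGW
GGGGGGGGG
GGGGGGGGG
GGGGGGGGG
GGGGGGGGG
GGGGGGGGG
After op 2 paint(2,1,K):
GGGGBBGGG
GGGGBBGGG
GKGGBBGGW
GGGGGGGGW
GGGGGGGGG
GGGGGGGGG
GGGGGGGGG
GGGGGGGGG
GGGGGGGGG
After op 3 fill(6,1,W) [72 cells changed]:
WWWWBBWWW
WWWWBBWWW
WKWWBBWWW
WWWWWWWWW
WWWWWWWWW
WWWWWWWWW
WWWWWWWWW
WWWWWWWWW
WWWWWWWWW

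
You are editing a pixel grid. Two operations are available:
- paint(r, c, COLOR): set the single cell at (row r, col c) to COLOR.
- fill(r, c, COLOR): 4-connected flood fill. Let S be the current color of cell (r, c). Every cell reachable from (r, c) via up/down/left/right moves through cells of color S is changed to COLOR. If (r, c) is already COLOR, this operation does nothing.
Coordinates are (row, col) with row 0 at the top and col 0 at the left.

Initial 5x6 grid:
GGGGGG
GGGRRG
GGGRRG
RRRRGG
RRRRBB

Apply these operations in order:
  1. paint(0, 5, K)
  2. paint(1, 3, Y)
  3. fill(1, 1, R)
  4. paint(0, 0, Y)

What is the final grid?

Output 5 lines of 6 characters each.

After op 1 paint(0,5,K):
GGGGGK
GGGRRG
GGGRRG
RRRRGG
RRRRBB
After op 2 paint(1,3,Y):
GGGGGK
GGGYRG
GGGRRG
RRRRGG
RRRRBB
After op 3 fill(1,1,R) [11 cells changed]:
RRRRRK
RRRYRG
RRRRRG
RRRRGG
RRRRBB
After op 4 paint(0,0,Y):
YRRRRK
RRRYRG
RRRRRG
RRRRGG
RRRRBB

Answer: YRRRRK
RRRYRG
RRRRRG
RRRRGG
RRRRBB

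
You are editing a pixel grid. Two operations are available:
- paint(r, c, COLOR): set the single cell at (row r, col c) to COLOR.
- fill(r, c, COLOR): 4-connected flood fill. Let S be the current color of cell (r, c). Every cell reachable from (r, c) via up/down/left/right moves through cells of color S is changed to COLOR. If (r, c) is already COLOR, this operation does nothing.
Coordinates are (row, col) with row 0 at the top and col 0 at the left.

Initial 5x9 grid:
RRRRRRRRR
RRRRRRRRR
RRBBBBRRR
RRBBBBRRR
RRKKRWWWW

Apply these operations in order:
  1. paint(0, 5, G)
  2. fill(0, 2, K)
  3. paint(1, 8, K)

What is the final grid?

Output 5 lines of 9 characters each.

After op 1 paint(0,5,G):
RRRRRGRRR
RRRRRRRRR
RRBBBBRRR
RRBBBBRRR
RRKKRWWWW
After op 2 fill(0,2,K) [29 cells changed]:
KKKKKGKKK
KKKKKKKKK
KKBBBBKKK
KKBBBBKKK
KKKKRWWWW
After op 3 paint(1,8,K):
KKKKKGKKK
KKKKKKKKK
KKBBBBKKK
KKBBBBKKK
KKKKRWWWW

Answer: KKKKKGKKK
KKKKKKKKK
KKBBBBKKK
KKBBBBKKK
KKKKRWWWW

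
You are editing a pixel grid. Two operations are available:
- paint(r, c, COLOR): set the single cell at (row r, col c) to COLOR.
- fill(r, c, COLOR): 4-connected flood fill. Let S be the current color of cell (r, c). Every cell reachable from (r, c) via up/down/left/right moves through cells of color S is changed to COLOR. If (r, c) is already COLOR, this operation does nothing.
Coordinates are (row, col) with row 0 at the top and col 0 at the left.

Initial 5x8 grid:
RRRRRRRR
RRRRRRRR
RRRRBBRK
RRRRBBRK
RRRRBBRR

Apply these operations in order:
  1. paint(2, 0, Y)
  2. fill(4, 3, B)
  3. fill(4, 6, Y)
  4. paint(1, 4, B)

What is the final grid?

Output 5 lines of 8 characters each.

After op 1 paint(2,0,Y):
RRRRRRRR
RRRRRRRR
YRRRBBRK
RRRRBBRK
RRRRBBRR
After op 2 fill(4,3,B) [31 cells changed]:
BBBBBBBB
BBBBBBBB
YBBBBBBK
BBBBBBBK
BBBBBBBB
After op 3 fill(4,6,Y) [37 cells changed]:
YYYYYYYY
YYYYYYYY
YYYYYYYK
YYYYYYYK
YYYYYYYY
After op 4 paint(1,4,B):
YYYYYYYY
YYYYBYYY
YYYYYYYK
YYYYYYYK
YYYYYYYY

Answer: YYYYYYYY
YYYYBYYY
YYYYYYYK
YYYYYYYK
YYYYYYYY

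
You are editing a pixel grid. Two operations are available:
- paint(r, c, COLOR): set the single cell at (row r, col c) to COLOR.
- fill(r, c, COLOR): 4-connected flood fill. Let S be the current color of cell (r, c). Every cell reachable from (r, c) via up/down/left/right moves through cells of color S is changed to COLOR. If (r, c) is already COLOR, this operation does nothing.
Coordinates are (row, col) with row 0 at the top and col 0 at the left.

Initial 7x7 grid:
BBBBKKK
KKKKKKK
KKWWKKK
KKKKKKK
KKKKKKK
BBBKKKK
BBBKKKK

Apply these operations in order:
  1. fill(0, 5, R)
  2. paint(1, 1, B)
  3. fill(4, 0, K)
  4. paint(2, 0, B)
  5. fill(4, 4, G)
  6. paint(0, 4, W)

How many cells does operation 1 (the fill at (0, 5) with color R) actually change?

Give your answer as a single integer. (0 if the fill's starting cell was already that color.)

Answer: 37

Derivation:
After op 1 fill(0,5,R) [37 cells changed]:
BBBBRRR
RRRRRRR
RRWWRRR
RRRRRRR
RRRRRRR
BBBRRRR
BBBRRRR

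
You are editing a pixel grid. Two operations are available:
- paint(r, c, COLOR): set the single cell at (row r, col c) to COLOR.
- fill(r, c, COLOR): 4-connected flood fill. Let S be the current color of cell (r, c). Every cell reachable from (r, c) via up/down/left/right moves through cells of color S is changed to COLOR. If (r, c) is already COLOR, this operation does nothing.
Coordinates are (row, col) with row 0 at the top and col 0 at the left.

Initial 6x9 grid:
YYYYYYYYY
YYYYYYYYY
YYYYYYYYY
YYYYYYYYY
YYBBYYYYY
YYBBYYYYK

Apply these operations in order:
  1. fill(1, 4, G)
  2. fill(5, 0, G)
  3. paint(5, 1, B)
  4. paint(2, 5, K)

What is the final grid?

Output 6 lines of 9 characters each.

Answer: GGGGGGGGG
GGGGGGGGG
GGGGGKGGG
GGGGGGGGG
GGBBGGGGG
GBBBGGGGK

Derivation:
After op 1 fill(1,4,G) [49 cells changed]:
GGGGGGGGG
GGGGGGGGG
GGGGGGGGG
GGGGGGGGG
GGBBGGGGG
GGBBGGGGK
After op 2 fill(5,0,G) [0 cells changed]:
GGGGGGGGG
GGGGGGGGG
GGGGGGGGG
GGGGGGGGG
GGBBGGGGG
GGBBGGGGK
After op 3 paint(5,1,B):
GGGGGGGGG
GGGGGGGGG
GGGGGGGGG
GGGGGGGGG
GGBBGGGGG
GBBBGGGGK
After op 4 paint(2,5,K):
GGGGGGGGG
GGGGGGGGG
GGGGGKGGG
GGGGGGGGG
GGBBGGGGG
GBBBGGGGK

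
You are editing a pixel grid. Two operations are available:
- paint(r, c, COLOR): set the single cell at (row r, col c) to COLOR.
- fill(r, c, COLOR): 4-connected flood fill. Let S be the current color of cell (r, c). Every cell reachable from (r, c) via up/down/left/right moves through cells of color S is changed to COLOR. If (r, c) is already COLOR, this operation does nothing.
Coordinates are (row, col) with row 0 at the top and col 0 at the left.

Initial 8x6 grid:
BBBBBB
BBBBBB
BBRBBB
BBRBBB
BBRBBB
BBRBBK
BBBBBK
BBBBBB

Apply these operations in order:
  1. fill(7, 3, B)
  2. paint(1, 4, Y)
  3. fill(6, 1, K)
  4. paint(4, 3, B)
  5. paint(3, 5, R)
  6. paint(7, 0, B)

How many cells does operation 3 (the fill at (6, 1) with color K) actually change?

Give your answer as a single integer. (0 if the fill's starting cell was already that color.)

Answer: 41

Derivation:
After op 1 fill(7,3,B) [0 cells changed]:
BBBBBB
BBBBBB
BBRBBB
BBRBBB
BBRBBB
BBRBBK
BBBBBK
BBBBBB
After op 2 paint(1,4,Y):
BBBBBB
BBBBYB
BBRBBB
BBRBBB
BBRBBB
BBRBBK
BBBBBK
BBBBBB
After op 3 fill(6,1,K) [41 cells changed]:
KKKKKK
KKKKYK
KKRKKK
KKRKKK
KKRKKK
KKRKKK
KKKKKK
KKKKKK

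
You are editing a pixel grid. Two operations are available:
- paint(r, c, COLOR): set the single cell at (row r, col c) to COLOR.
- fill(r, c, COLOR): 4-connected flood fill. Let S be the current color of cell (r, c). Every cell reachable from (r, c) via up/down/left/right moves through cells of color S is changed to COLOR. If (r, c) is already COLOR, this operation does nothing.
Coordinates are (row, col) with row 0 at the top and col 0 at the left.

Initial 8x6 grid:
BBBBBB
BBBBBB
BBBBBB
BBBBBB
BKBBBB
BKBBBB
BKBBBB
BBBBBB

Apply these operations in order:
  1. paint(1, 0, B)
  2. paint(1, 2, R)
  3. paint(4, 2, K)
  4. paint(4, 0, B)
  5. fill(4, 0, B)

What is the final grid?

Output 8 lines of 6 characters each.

Answer: BBBBBB
BBRBBB
BBBBBB
BBBBBB
BKKBBB
BKBBBB
BKBBBB
BBBBBB

Derivation:
After op 1 paint(1,0,B):
BBBBBB
BBBBBB
BBBBBB
BBBBBB
BKBBBB
BKBBBB
BKBBBB
BBBBBB
After op 2 paint(1,2,R):
BBBBBB
BBRBBB
BBBBBB
BBBBBB
BKBBBB
BKBBBB
BKBBBB
BBBBBB
After op 3 paint(4,2,K):
BBBBBB
BBRBBB
BBBBBB
BBBBBB
BKKBBB
BKBBBB
BKBBBB
BBBBBB
After op 4 paint(4,0,B):
BBBBBB
BBRBBB
BBBBBB
BBBBBB
BKKBBB
BKBBBB
BKBBBB
BBBBBB
After op 5 fill(4,0,B) [0 cells changed]:
BBBBBB
BBRBBB
BBBBBB
BBBBBB
BKKBBB
BKBBBB
BKBBBB
BBBBBB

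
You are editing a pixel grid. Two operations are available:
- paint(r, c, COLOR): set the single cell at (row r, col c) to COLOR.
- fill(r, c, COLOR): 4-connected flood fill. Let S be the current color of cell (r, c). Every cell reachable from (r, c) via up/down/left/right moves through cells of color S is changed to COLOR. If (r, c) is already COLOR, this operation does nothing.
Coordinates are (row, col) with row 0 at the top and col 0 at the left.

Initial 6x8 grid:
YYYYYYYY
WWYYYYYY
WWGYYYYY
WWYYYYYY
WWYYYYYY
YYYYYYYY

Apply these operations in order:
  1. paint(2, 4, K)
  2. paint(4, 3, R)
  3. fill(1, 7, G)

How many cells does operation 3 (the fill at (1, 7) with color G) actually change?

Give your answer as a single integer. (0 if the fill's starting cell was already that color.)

After op 1 paint(2,4,K):
YYYYYYYY
WWYYYYYY
WWGYKYYY
WWYYYYYY
WWYYYYYY
YYYYYYYY
After op 2 paint(4,3,R):
YYYYYYYY
WWYYYYYY
WWGYKYYY
WWYYYYYY
WWYRYYYY
YYYYYYYY
After op 3 fill(1,7,G) [37 cells changed]:
GGGGGGGG
WWGGGGGG
WWGGKGGG
WWGGGGGG
WWGRGGGG
GGGGGGGG

Answer: 37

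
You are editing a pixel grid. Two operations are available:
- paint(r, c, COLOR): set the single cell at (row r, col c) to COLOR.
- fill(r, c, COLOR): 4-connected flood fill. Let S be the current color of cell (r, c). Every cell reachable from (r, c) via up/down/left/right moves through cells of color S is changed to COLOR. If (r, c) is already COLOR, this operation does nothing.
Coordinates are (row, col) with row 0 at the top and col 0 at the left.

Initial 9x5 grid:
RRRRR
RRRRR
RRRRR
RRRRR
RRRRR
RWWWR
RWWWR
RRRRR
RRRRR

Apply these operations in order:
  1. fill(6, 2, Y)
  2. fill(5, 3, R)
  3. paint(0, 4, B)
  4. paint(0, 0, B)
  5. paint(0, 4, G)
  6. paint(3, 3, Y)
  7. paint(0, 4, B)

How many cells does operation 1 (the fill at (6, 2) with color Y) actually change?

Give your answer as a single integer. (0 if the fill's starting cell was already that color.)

After op 1 fill(6,2,Y) [6 cells changed]:
RRRRR
RRRRR
RRRRR
RRRRR
RRRRR
RYYYR
RYYYR
RRRRR
RRRRR

Answer: 6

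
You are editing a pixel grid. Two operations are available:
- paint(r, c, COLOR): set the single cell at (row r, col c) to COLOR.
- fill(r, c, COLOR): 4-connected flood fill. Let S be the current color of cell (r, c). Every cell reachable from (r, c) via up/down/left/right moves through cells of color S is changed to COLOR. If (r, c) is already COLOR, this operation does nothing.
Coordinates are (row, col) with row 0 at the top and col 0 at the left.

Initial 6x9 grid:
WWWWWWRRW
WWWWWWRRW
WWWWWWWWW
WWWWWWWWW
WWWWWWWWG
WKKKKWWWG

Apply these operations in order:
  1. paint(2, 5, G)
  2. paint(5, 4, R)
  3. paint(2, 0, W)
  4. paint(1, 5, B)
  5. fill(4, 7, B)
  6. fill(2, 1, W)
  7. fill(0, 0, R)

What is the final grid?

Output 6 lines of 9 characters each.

After op 1 paint(2,5,G):
WWWWWWRRW
WWWWWWRRW
WWWWWGWWW
WWWWWWWWW
WWWWWWWWG
WKKKKWWWG
After op 2 paint(5,4,R):
WWWWWWRRW
WWWWWWRRW
WWWWWGWWW
WWWWWWWWW
WWWWWWWWG
WKKKRWWWG
After op 3 paint(2,0,W):
WWWWWWRRW
WWWWWWRRW
WWWWWGWWW
WWWWWWWWW
WWWWWWWWG
WKKKRWWWG
After op 4 paint(1,5,B):
WWWWWWRRW
WWWWWBRRW
WWWWWGWWW
WWWWWWWWW
WWWWWWWWG
WKKKRWWWG
After op 5 fill(4,7,B) [42 cells changed]:
BBBBBBRRB
BBBBBBRRB
BBBBBGBBB
BBBBBBBBB
BBBBBBBBG
BKKKRBBBG
After op 6 fill(2,1,W) [43 cells changed]:
WWWWWWRRW
WWWWWWRRW
WWWWWGWWW
WWWWWWWWW
WWWWWWWWG
WKKKRWWWG
After op 7 fill(0,0,R) [43 cells changed]:
RRRRRRRRR
RRRRRRRRR
RRRRRGRRR
RRRRRRRRR
RRRRRRRRG
RKKKRRRRG

Answer: RRRRRRRRR
RRRRRRRRR
RRRRRGRRR
RRRRRRRRR
RRRRRRRRG
RKKKRRRRG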